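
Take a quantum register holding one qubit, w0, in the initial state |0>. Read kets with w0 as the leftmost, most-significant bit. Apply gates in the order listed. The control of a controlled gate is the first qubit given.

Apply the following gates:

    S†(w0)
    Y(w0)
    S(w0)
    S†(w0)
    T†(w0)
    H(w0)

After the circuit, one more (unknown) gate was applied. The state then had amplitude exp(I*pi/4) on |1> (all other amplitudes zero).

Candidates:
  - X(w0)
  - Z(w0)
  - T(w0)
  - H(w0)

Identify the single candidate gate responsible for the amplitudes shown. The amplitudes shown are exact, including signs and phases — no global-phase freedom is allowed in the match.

The applied gate was H(w0). Key observation: the block from step 3 through step 4 cancels to the identity and can be dropped.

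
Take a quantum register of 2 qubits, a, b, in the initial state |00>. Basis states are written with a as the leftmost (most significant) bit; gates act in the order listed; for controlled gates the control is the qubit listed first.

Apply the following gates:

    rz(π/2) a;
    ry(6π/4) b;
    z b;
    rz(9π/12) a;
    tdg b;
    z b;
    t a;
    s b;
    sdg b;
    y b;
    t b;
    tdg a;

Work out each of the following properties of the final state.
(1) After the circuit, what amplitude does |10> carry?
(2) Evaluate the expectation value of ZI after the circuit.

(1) |10> carries amplitude 0 in the final state.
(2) In the final state, ZI has expectation 1.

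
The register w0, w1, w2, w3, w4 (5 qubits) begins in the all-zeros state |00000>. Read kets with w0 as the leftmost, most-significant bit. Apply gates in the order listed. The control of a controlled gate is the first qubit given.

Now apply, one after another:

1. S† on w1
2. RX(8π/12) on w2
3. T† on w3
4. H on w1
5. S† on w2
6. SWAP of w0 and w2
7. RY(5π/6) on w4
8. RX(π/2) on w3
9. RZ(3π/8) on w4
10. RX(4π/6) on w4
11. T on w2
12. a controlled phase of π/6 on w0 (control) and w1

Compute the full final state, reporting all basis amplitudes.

After the circuit, the state carries amplitude (-sqrt(6) + sqrt(2) + (sqrt(6) + 3*sqrt(2))*exp(7*I*pi/8))*exp(13*I*pi/16)/32 on |00000>, (-(sqrt(2) + sqrt(6))*exp(3*I*pi/8) - sqrt(6)*I + 3*sqrt(2)*I)*exp(13*I*pi/16)/32 on |00001>, (-sqrt(2)*I + sqrt(6)*I + (sqrt(6) + 3*sqrt(2))*exp(3*I*pi/8))*exp(13*I*pi/16)/32 on |00010>, (-sqrt(6) + 3*sqrt(2) + (sqrt(2) + sqrt(6))*exp(7*I*pi/8))*exp(13*I*pi/16)/32 on |00011>, 0 on |00100>, 0 on |00101>, 0 on |00110>, 0 on |00111>, (-sqrt(6) + sqrt(2) + (sqrt(6) + 3*sqrt(2))*exp(7*I*pi/8))*exp(13*I*pi/16)/32 on |01000>, (-(sqrt(2) + sqrt(6))*exp(3*I*pi/8) - sqrt(6)*I + 3*sqrt(2)*I)*exp(13*I*pi/16)/32 on |01001>, (-sqrt(2)*I + sqrt(6)*I + (sqrt(6) + 3*sqrt(2))*exp(3*I*pi/8))*exp(13*I*pi/16)/32 on |01010>, (-sqrt(6) + 3*sqrt(2) + (sqrt(2) + sqrt(6))*exp(7*I*pi/8))*exp(13*I*pi/16)/32 on |01011>, 0 on |01100>, 0 on |01101>, 0 on |01110>, 0 on |01111>, (-sqrt(6) + 3*sqrt(2) - 3*(sqrt(2) + sqrt(6))*exp(7*I*pi/8))*exp(13*I*pi/16)/32 on |10000>, (-3*sqrt(6)*I + 3*sqrt(2)*I + (sqrt(6) + 3*sqrt(2))*exp(3*I*pi/8))*exp(13*I*pi/16)/32 on |10001>, (-3*(sqrt(2) + sqrt(6))*exp(3*I*pi/8) - 3*sqrt(2)*I + sqrt(6)*I)*exp(13*I*pi/16)/32 on |10010>, (-3*sqrt(6) + 3*sqrt(2) - (sqrt(6) + 3*sqrt(2))*exp(7*I*pi/8))*exp(13*I*pi/16)/32 on |10011>, 0 on |10100>, 0 on |10101>, 0 on |10110>, 0 on |10111>, sqrt(6)*exp(-I*pi/48)/32 - 3*sqrt(2)*exp(-I*pi/48)/32 + 3*sqrt(2)*I*exp(17*I*pi/48)/32 + 3*sqrt(6)*I*exp(17*I*pi/48)/32 on |11000>, -3*sqrt(2)*I*exp(-I*pi/48)/32 - 3*sqrt(2)*exp(17*I*pi/48)/32 - sqrt(6)*exp(17*I*pi/48)/32 + 3*sqrt(6)*I*exp(-I*pi/48)/32 on |11001>, -sqrt(6)*I*exp(-I*pi/48)/32 + 3*sqrt(2)*exp(17*I*pi/48)/32 + 3*sqrt(2)*I*exp(-I*pi/48)/32 + 3*sqrt(6)*exp(17*I*pi/48)/32 on |11010>, 3*sqrt(6)*exp(-I*pi/48)/32 - 3*sqrt(2)*exp(-I*pi/48)/32 + sqrt(6)*I*exp(17*I*pi/48)/32 + 3*sqrt(2)*I*exp(17*I*pi/48)/32 on |11011>, 0 on |11100>, 0 on |11101>, 0 on |11110>, 0 on |11111>.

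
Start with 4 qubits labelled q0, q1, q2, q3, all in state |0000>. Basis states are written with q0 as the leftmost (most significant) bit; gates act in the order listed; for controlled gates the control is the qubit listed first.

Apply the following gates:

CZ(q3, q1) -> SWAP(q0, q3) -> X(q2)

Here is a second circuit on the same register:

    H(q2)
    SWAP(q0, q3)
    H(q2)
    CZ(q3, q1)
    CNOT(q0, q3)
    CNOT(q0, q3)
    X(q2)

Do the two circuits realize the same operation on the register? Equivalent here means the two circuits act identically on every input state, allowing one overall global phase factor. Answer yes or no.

No, they are not equivalent — no single phase factor reconciles the two unitaries.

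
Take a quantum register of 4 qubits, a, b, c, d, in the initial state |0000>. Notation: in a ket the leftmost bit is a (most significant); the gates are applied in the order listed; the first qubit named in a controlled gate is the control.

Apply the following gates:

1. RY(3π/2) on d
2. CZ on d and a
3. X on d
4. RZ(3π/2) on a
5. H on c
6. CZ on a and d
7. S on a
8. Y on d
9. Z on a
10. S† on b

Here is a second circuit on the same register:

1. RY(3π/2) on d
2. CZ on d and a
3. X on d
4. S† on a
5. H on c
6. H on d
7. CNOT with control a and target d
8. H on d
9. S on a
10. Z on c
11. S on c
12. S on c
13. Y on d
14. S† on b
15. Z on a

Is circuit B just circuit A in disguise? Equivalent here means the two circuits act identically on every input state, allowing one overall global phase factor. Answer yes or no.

Yes — the two circuits implement the same unitary up to a global phase.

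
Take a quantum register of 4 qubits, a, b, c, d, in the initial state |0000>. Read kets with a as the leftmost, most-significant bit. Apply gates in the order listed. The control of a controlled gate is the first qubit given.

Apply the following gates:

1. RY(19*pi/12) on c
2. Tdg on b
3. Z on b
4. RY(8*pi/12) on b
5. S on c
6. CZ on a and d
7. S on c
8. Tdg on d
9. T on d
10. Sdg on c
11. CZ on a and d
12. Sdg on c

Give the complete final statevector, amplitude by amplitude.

After the circuit, the state carries amplitude -sqrt(sqrt(2) + 2)/8 - sqrt(6 - 3*sqrt(2))/8 on |0000>, -sqrt(2 - sqrt(2))/8 + sqrt(3*sqrt(2) + 6)/8 on |0010>, -sqrt(3*sqrt(2) + 6)/8 - 3*sqrt(2 - sqrt(2))/8 on |0100>, -sqrt(6 - 3*sqrt(2))/8 + 3*sqrt(sqrt(2) + 2)/8 on |0110>, and 0 on every other basis state. Key observation: gates 5-12 undo each other exactly, leaving only the rest of the circuit to track.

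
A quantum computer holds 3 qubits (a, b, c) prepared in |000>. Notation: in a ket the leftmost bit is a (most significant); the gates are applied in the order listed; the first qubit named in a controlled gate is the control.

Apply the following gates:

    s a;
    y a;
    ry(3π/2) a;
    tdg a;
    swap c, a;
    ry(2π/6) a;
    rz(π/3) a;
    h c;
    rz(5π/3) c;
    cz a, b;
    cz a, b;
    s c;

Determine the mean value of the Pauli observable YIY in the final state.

The observable YIY averages to 3*sqrt(6)/16. Key observation: the block from step 10 through step 11 cancels to the identity and can be dropped.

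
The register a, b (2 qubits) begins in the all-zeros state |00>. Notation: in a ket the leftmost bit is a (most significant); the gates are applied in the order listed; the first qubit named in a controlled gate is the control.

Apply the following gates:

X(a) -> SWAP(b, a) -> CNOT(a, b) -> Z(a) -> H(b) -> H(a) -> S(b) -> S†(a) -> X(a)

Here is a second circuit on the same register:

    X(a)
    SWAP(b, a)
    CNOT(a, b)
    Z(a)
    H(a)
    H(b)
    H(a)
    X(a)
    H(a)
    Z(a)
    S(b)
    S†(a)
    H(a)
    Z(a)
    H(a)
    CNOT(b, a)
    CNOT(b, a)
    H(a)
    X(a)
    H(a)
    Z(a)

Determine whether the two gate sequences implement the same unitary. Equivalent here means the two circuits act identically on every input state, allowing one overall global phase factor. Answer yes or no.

Yes — the two circuits implement the same unitary up to a global phase.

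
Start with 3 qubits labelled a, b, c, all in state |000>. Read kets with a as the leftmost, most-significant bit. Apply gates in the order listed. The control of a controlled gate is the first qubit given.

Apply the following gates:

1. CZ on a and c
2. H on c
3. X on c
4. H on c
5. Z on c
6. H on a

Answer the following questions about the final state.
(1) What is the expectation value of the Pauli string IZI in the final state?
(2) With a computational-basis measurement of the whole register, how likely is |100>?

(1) In the final state, IZI has expectation 1. Key observation: gates 2-5 undo each other exactly, leaving only the rest of the circuit to track.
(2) A full measurement returns |100> with probability 1/2.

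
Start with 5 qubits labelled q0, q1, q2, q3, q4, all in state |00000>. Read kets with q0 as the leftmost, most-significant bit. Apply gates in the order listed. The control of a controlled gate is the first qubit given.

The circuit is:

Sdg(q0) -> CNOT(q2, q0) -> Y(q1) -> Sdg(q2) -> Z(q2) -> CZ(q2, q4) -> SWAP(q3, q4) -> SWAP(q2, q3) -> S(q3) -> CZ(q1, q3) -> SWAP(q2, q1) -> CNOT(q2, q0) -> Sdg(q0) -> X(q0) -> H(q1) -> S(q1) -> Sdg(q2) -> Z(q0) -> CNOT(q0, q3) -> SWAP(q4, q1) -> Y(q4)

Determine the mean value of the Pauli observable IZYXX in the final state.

The observable IZYXX averages to 0.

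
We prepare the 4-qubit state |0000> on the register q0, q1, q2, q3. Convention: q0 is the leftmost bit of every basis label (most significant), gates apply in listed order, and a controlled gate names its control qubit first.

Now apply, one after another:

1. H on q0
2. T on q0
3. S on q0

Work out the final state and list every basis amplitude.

The final amplitudes are sqrt(2)/2 on |0000>, sqrt(2)*exp(3*I*pi/4)/2 on |1000>, and 0 on every other basis state.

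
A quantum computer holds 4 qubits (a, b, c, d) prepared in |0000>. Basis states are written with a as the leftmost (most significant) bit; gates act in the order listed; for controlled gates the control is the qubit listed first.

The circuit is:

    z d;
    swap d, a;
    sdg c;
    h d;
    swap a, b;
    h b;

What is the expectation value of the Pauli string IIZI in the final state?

The observable IIZI averages to 1.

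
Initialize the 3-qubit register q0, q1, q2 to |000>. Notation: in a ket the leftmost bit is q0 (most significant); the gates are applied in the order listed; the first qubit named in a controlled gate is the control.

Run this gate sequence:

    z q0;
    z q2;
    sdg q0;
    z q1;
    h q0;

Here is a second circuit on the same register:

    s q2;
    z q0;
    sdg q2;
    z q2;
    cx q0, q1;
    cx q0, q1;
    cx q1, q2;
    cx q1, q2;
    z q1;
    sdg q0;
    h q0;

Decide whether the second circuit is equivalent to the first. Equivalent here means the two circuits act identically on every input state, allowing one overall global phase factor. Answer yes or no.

Yes — the two circuits implement the same unitary up to a global phase.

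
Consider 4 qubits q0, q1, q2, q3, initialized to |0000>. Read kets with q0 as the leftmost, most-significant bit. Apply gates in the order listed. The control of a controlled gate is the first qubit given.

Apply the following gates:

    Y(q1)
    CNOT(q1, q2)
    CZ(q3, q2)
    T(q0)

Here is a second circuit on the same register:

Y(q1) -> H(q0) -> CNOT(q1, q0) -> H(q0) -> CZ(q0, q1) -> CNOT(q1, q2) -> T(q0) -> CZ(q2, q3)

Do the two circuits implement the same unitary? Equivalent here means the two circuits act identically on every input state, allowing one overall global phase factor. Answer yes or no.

Yes: on every input state the two circuits agree up to one overall phase factor.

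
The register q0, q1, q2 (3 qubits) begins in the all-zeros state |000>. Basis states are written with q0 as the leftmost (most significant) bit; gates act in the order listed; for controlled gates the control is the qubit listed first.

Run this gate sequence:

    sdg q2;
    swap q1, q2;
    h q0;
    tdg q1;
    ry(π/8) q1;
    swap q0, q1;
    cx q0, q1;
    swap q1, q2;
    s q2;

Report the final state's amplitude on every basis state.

After the circuit, the state carries amplitude sqrt(2)*cos(pi/16)/2 on |000>, sqrt(2)*I*cos(pi/16)/2 on |001>, 0 on |010>, 0 on |011>, sqrt(2)*sin(pi/16)/2 on |100>, sqrt(2)*I*sin(pi/16)/2 on |101>, 0 on |110>, 0 on |111>.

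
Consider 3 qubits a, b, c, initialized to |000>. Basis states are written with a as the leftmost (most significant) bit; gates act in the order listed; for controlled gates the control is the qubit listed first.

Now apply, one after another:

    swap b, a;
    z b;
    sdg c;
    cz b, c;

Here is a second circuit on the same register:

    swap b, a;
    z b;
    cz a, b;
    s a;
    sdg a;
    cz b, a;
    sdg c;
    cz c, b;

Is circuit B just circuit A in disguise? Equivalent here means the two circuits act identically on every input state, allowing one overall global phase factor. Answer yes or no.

Yes — the two circuits implement the same unitary up to a global phase.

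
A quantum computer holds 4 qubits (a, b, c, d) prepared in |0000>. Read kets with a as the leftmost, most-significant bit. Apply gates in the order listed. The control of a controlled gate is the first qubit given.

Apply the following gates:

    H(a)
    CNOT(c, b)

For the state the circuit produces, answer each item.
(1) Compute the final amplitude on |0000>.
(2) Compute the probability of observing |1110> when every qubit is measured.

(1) |0000> carries amplitude sqrt(2)/2 in the final state.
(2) A full measurement returns |1110> with probability 0.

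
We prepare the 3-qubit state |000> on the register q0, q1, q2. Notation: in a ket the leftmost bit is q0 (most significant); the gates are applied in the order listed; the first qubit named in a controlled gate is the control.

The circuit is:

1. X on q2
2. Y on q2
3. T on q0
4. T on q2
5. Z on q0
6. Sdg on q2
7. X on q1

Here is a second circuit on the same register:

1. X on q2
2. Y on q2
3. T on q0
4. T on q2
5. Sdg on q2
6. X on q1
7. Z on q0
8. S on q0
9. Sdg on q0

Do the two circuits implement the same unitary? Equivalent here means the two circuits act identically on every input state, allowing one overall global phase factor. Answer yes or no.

Yes, they are equivalent — the unitaries differ by at most a global phase.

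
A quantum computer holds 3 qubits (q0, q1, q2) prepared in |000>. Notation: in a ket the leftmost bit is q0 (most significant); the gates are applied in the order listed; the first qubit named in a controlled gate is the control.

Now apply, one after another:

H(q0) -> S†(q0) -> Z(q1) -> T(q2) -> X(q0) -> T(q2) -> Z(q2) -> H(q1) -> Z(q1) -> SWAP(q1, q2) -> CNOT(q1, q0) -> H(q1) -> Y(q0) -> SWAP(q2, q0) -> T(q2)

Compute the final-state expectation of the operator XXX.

The observable XXX averages to sqrt(2)/2.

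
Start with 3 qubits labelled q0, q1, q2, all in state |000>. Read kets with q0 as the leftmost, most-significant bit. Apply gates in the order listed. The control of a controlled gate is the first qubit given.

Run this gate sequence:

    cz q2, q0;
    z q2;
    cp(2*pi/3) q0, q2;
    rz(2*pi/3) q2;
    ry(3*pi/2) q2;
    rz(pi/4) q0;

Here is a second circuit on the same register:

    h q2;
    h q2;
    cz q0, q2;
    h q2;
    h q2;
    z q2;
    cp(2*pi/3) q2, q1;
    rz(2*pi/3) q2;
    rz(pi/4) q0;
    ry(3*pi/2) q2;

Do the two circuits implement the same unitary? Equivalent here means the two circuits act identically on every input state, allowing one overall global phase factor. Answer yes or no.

No — the two circuits implement different unitaries, even allowing a global phase.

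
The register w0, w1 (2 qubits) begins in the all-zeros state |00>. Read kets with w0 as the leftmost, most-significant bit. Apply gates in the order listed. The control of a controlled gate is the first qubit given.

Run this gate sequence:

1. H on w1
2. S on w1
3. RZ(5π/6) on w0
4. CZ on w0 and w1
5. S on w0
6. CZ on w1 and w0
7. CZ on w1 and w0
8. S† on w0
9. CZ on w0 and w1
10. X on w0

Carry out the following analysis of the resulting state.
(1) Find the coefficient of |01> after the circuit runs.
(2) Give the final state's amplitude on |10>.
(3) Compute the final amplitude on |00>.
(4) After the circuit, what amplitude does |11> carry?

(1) The final state's coefficient on |01> equals 0.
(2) The amplitude on |10> is -sqrt(2)*exp(7*I*pi/12)/2.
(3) The amplitude on |00> is 0.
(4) The final state's coefficient on |11> equals sqrt(2)*exp(I*pi/12)/2.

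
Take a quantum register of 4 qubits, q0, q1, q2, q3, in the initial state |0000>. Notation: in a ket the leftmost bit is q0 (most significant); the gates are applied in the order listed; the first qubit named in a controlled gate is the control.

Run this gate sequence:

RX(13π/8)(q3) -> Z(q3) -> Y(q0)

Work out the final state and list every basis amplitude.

The final amplitudes are -I*cos(3*pi/16) on |1000>, -sin(3*pi/16) on |1001>, and 0 on every other basis state.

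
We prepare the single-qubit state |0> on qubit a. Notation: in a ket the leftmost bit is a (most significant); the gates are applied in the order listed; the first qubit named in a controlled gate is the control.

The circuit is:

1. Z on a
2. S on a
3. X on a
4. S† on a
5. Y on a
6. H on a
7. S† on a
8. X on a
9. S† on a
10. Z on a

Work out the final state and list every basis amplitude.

The final amplitudes are sqrt(2)*I/2 on |0>, -sqrt(2)*I/2 on |1>.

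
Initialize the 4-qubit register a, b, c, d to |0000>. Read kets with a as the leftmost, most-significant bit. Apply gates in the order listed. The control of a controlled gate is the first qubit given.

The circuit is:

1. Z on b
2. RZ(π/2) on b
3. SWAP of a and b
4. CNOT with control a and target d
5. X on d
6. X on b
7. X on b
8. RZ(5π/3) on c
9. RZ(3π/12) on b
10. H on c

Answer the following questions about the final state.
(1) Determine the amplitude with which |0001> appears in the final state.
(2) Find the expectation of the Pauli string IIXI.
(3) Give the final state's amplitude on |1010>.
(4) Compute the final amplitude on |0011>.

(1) The amplitude on |0001> is sqrt(2)*exp(19*I*pi/24)/2. Key observation: gates 6-7 undo each other exactly, leaving only the rest of the circuit to track.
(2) The expectation value of IIXI is 1.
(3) The final state's coefficient on |1010> equals 0.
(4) The final state's coefficient on |0011> equals sqrt(2)*exp(19*I*pi/24)/2.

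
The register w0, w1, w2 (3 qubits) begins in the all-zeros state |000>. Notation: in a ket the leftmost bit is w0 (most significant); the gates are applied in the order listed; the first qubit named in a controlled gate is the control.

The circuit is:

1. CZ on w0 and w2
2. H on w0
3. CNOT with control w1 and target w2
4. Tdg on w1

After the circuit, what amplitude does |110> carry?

The final state's coefficient on |110> equals 0.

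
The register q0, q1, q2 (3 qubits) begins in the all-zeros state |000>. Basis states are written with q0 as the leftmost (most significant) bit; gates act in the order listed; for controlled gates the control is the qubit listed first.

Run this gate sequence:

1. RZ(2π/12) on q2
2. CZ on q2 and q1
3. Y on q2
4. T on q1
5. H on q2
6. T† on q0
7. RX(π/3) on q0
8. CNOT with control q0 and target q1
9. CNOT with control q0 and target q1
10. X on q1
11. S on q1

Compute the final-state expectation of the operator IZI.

The observable IZI averages to -1.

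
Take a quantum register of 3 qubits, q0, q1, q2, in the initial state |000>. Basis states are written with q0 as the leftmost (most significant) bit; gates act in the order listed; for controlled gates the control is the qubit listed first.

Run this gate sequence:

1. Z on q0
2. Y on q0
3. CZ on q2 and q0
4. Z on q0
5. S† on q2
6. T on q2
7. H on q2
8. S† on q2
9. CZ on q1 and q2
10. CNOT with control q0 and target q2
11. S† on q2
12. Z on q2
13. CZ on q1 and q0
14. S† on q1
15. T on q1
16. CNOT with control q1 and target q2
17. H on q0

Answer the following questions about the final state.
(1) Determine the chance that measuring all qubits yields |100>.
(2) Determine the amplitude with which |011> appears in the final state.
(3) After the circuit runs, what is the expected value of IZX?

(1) The probability of measuring |100> is 1/4.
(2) |011> carries amplitude 0 in the final state.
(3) The observable IZX averages to -1.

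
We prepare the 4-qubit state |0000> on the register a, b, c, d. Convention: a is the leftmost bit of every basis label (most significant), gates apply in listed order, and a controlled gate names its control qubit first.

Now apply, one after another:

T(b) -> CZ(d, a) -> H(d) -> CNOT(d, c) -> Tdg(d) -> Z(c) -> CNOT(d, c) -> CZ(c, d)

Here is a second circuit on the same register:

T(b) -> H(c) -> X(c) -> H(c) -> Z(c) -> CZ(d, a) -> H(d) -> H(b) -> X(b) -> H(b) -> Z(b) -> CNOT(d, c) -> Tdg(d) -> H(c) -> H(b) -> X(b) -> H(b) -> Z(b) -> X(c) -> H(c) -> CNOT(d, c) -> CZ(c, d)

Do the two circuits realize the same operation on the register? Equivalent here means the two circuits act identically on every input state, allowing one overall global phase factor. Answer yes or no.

Yes, they are equivalent — the unitaries differ by at most a global phase.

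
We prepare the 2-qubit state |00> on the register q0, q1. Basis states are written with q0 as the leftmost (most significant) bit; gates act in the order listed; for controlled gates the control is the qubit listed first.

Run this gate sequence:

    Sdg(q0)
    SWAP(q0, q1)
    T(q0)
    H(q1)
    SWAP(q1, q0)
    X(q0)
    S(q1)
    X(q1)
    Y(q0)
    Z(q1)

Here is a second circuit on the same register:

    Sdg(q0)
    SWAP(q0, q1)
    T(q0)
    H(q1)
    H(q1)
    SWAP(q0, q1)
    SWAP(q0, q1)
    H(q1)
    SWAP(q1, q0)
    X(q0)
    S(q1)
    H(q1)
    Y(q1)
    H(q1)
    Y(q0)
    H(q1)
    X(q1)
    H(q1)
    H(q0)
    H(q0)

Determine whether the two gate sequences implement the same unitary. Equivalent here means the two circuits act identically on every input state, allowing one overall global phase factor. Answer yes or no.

No — the two circuits implement different unitaries, even allowing a global phase.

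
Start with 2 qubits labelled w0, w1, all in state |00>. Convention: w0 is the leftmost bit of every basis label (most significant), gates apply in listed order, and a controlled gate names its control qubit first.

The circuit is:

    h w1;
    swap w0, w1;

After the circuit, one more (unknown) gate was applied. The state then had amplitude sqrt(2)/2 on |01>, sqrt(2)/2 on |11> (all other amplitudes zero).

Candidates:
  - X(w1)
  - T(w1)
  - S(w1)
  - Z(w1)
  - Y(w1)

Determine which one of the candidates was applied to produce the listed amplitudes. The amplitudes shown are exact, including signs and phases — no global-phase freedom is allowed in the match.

The applied gate was X(w1).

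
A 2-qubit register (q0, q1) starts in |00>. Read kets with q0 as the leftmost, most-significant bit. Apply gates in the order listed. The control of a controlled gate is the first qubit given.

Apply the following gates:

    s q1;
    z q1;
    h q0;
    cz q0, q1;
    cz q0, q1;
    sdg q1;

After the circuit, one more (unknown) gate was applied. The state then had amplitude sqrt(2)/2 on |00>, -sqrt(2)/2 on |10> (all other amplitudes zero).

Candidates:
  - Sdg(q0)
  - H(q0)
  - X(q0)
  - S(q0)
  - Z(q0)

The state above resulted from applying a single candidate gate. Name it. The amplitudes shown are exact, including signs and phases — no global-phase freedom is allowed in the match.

The applied gate was Z(q0).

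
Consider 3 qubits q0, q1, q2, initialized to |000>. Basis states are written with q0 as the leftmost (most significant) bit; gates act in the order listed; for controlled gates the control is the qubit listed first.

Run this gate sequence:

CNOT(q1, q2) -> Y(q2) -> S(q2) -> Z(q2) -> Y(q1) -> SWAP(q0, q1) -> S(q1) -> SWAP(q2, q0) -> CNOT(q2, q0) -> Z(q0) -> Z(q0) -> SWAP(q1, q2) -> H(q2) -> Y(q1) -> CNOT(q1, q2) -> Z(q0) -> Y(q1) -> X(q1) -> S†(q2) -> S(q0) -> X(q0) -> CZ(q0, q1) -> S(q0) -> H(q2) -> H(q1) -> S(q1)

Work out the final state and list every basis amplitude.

The resulting statevector has amplitude 0 on |000>, 0 on |001>, 0 on |010>, 0 on |011>, sqrt(2)*(-1 + I)/4 on |100>, sqrt(2)*(-1 - I)/4 on |101>, sqrt(2)*(-1 - I)/4 on |110>, sqrt(2)*(1 - I)/4 on |111>.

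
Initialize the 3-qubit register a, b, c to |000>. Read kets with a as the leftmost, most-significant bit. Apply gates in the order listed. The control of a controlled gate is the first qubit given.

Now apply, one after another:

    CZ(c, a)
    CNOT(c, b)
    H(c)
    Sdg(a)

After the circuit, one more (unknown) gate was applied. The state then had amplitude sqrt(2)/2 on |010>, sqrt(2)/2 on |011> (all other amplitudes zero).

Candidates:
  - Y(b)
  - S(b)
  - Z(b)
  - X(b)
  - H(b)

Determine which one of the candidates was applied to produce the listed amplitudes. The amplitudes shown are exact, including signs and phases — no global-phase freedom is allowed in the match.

The applied gate was X(b).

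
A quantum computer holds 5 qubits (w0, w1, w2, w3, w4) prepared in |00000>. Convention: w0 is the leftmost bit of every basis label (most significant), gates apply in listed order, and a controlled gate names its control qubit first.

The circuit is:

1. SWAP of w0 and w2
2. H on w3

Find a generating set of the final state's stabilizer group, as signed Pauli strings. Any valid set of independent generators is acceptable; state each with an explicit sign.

One valid set of independent stabilizer generators is +IIIXI, +ZIIII, +IZIII, +IIZII, +IIIIZ (any independent generating set of the same group is equally correct).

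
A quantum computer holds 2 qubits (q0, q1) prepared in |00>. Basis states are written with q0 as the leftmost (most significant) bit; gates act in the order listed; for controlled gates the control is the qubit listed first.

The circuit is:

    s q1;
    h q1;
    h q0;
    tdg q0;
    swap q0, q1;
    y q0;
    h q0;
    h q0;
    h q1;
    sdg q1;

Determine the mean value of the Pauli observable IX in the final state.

The expectation value of IX is sqrt(2)/2.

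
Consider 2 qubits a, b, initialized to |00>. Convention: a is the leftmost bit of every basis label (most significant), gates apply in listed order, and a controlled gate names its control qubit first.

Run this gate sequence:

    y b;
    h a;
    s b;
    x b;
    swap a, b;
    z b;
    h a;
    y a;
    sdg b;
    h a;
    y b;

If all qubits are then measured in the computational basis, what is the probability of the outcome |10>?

Outcome |10> occurs with probability 1/2.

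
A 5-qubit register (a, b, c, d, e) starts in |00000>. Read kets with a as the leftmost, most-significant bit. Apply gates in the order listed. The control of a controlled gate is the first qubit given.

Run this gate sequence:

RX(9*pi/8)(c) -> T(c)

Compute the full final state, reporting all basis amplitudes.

After the circuit, the state carries amplitude -sin(pi/16) on |00000>, -exp(3*I*pi/4)*cos(pi/16) on |00100>, and 0 on every other basis state.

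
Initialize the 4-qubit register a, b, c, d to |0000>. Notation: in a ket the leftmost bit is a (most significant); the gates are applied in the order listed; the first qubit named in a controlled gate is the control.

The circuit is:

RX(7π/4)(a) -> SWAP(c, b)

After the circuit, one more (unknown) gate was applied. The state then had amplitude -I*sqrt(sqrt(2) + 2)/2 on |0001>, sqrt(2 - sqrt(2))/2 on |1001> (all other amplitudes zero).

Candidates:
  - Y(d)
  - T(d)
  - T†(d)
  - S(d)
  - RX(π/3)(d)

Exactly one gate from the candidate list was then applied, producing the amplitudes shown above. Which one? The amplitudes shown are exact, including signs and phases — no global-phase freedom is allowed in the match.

It was Y(d) that produced the state shown.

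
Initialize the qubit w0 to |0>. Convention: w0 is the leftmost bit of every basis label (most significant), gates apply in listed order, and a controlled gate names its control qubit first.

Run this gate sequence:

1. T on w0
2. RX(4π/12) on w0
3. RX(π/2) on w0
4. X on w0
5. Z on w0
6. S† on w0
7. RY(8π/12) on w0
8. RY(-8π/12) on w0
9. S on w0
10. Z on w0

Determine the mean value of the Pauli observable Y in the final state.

The observable Y averages to 1/2. Key observation: steps 5-10 multiply out to the identity, so the circuit reduces to the remaining gates.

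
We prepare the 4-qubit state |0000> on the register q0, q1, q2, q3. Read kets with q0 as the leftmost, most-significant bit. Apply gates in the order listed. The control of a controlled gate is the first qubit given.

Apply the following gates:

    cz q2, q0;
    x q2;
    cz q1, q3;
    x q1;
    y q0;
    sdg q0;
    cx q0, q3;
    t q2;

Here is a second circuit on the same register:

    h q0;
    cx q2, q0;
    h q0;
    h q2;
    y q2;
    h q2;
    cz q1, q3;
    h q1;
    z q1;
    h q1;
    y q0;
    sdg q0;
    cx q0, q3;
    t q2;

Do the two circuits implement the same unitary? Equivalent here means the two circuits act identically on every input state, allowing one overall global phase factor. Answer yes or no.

No, they are not equivalent — no single phase factor reconciles the two unitaries.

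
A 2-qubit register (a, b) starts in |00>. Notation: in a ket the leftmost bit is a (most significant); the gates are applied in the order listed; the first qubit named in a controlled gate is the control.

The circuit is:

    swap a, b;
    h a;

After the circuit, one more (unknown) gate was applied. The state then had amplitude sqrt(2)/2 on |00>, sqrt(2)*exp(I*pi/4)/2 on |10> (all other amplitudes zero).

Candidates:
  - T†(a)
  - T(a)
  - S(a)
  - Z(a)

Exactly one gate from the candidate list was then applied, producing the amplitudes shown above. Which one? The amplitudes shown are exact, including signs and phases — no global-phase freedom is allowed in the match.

It was T(a) that produced the state shown.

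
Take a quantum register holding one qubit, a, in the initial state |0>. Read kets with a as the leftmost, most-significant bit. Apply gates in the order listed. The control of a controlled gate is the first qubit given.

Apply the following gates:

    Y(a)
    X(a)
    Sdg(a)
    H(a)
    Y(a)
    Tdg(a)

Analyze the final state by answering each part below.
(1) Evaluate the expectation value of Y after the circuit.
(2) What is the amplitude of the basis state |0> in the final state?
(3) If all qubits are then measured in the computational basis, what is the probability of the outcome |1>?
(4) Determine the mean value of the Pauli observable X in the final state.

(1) The observable Y averages to sqrt(2)/2.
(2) The amplitude on |0> is sqrt(2)/2.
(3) The probability of measuring |1> is 1/2.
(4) In the final state, X has expectation -sqrt(2)/2.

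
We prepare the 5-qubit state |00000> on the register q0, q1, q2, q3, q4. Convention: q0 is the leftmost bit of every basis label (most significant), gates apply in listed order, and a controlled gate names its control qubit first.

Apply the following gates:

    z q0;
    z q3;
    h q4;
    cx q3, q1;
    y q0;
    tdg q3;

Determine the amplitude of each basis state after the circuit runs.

The resulting statevector has amplitude sqrt(2)*I/2 on |10000>, sqrt(2)*I/2 on |10001>, and 0 on every other basis state.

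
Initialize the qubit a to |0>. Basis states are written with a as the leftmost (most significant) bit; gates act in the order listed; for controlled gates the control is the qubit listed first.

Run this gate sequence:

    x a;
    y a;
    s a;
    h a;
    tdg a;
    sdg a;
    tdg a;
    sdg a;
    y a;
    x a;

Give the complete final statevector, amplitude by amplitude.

After the circuit, the state carries amplitude sqrt(2)/2 on |0>, -sqrt(2)*I/2 on |1>.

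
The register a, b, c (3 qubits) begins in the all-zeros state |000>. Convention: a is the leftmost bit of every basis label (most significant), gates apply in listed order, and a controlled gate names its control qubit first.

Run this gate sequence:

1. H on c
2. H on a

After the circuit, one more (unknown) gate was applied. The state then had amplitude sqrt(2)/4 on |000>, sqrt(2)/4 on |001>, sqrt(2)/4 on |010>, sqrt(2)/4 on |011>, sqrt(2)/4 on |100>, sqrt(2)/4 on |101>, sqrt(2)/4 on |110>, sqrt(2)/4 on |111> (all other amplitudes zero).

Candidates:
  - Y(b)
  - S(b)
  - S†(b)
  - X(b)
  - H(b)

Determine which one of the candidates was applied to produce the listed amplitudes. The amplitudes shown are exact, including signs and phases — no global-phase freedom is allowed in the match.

It was H(b) that produced the state shown.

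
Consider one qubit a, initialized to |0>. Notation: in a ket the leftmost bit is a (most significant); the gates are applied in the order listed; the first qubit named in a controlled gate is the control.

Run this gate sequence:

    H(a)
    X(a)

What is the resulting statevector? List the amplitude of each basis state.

The resulting statevector has amplitude sqrt(2)/2 on |0>, sqrt(2)/2 on |1>.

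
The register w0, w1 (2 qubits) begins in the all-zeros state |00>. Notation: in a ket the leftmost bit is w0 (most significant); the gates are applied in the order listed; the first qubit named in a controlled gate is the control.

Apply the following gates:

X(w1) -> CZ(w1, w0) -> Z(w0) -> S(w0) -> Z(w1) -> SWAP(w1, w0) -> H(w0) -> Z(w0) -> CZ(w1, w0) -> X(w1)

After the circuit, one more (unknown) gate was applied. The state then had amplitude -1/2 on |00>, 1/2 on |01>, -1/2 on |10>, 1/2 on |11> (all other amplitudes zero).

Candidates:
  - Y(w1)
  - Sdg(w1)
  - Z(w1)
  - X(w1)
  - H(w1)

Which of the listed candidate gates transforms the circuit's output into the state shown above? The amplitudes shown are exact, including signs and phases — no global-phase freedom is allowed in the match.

It was H(w1) that produced the state shown.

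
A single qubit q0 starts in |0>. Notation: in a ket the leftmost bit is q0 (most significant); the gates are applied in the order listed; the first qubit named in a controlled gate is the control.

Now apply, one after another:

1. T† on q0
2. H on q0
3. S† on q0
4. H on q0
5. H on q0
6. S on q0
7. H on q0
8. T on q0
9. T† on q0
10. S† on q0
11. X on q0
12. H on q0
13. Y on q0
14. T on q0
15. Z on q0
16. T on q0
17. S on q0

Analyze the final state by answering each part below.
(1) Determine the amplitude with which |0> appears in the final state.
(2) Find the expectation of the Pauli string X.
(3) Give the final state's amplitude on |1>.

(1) The final state's coefficient on |0> equals sqrt(2)*I/2.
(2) The observable X averages to 1.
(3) |1> carries amplitude sqrt(2)*I/2 in the final state.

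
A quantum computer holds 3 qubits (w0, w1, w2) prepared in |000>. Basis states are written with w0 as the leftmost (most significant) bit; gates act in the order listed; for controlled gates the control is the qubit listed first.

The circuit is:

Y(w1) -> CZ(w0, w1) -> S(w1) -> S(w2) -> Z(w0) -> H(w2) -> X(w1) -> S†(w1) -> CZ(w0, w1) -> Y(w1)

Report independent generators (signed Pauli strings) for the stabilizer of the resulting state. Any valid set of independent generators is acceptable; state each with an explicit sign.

One valid set of independent stabilizer generators is +IIX, +ZII, -IZI (any independent generating set of the same group is equally correct).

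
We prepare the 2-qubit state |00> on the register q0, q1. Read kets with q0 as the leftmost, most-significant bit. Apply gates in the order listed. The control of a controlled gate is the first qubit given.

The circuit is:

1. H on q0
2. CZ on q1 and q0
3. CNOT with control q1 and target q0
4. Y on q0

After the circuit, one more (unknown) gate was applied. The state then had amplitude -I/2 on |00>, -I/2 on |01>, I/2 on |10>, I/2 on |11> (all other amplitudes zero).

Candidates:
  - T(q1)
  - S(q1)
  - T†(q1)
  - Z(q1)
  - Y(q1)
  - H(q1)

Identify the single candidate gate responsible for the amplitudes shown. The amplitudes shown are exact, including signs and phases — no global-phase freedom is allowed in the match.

The unique candidate consistent with the amplitudes is H(q1).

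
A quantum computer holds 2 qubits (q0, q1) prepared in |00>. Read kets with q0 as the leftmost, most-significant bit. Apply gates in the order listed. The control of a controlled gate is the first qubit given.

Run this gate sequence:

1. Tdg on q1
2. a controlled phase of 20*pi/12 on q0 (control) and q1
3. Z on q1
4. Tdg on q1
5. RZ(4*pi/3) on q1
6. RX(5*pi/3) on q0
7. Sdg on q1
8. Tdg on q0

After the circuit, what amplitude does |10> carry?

|10> carries amplitude exp(7*I*pi/12)/2 in the final state.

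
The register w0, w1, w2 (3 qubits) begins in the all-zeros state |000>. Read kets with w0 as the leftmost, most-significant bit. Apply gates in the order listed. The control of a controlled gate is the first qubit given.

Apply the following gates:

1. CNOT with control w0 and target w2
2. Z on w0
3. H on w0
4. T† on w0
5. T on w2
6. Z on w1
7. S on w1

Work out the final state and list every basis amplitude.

The resulting statevector has amplitude sqrt(2)/2 on |000>, -sqrt(2)*exp(3*I*pi/4)/2 on |100>, and 0 on every other basis state.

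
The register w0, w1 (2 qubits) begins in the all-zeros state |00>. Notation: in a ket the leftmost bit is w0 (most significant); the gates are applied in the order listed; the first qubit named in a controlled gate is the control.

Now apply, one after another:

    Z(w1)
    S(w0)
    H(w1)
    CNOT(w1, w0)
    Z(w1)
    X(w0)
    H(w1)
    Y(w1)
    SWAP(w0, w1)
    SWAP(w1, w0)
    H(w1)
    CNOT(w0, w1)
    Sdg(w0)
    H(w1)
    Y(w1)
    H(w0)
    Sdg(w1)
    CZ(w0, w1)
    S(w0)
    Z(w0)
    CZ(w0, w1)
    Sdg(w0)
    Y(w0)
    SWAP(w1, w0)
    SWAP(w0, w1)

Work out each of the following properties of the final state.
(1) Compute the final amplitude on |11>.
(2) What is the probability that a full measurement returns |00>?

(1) The amplitude on |11> is sqrt(2)*(1 - I)/4.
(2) A full measurement returns |00> with probability 1/4.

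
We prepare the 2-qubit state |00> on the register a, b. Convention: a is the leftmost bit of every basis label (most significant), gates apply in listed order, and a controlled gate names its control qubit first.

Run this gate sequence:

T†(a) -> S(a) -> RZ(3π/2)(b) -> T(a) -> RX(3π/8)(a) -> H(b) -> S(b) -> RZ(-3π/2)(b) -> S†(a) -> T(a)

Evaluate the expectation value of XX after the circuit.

In the final state, XX has expectation sqrt(2*sqrt(2) + 4)/4.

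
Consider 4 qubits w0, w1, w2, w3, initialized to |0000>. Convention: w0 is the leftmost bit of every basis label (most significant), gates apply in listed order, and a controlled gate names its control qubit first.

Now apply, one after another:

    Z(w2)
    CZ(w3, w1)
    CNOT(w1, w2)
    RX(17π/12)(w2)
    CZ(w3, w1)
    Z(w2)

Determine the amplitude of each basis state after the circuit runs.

The resulting statevector has amplitude -sqrt(3*sqrt(2) + 6)/4 + sqrt(2 - sqrt(2))/4 on |0000>, I*sqrt(6 - 3*sqrt(2))/4 + I*sqrt(sqrt(2) + 2)/4 on |0010>, and 0 on every other basis state.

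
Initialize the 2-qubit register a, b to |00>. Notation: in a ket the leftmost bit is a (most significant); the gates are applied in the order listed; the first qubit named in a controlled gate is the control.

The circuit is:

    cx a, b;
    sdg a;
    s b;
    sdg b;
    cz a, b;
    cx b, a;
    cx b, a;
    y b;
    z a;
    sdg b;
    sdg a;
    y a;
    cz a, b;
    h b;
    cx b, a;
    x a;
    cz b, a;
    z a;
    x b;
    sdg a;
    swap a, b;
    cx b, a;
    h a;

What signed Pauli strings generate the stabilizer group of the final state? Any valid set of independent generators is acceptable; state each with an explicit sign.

One valid set of independent stabilizer generators is -XI, +IY (any independent generating set of the same group is equally correct).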